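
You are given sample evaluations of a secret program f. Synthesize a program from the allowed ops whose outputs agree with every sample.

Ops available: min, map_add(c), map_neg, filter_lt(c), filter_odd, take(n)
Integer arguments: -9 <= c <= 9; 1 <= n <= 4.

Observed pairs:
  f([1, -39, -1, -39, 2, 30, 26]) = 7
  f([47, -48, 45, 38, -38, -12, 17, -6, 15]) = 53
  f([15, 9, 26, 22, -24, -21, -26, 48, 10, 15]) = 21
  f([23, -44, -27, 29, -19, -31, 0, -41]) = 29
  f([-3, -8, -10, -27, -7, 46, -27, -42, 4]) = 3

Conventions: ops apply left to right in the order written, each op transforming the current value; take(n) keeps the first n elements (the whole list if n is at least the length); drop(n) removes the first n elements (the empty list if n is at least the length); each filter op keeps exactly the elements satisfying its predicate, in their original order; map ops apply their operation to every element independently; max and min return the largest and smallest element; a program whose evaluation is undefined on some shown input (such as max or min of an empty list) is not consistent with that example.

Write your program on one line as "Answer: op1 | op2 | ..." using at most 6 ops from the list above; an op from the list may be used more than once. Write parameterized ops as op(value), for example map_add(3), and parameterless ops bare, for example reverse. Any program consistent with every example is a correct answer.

map_add(-7) | map_add(5) | take(1) | map_add(8) | min

Check, running the answer program on each example:
  [1, -39, -1, -39, 2, 30, 26] -> [-6, -46, -8, -46, -5, 23, 19] -> [-1, -41, -3, -41, 0, 28, 24] -> [-1] -> [7] -> 7
  [47, -48, 45, 38, -38, -12, 17, -6, 15] -> [40, -55, 38, 31, -45, -19, 10, -13, 8] -> [45, -50, 43, 36, -40, -14, 15, -8, 13] -> [45] -> [53] -> 53
  [15, 9, 26, 22, -24, -21, -26, 48, 10, 15] -> [8, 2, 19, 15, -31, -28, -33, 41, 3, 8] -> [13, 7, 24, 20, -26, -23, -28, 46, 8, 13] -> [13] -> [21] -> 21
  [23, -44, -27, 29, -19, -31, 0, -41] -> [16, -51, -34, 22, -26, -38, -7, -48] -> [21, -46, -29, 27, -21, -33, -2, -43] -> [21] -> [29] -> 29
  [-3, -8, -10, -27, -7, 46, -27, -42, 4] -> [-10, -15, -17, -34, -14, 39, -34, -49, -3] -> [-5, -10, -12, -29, -9, 44, -29, -44, 2] -> [-5] -> [3] -> 3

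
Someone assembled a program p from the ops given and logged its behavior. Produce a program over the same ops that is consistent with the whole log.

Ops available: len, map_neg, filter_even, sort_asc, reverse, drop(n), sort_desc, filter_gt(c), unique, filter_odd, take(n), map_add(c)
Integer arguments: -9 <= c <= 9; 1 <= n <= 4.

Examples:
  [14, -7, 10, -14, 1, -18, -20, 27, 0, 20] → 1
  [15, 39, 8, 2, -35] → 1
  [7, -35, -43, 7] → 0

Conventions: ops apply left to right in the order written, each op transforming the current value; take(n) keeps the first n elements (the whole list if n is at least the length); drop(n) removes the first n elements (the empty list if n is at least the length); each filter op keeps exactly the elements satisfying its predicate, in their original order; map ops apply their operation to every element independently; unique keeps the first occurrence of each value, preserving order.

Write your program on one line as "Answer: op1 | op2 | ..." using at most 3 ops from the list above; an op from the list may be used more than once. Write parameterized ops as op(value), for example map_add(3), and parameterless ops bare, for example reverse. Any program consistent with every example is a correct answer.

filter_even | take(1) | len

Check, running the answer program on each example:
  [14, -7, 10, -14, 1, -18, -20, 27, 0, 20] -> [14, 10, -14, -18, -20, 0, 20] -> [14] -> 1
  [15, 39, 8, 2, -35] -> [8, 2] -> [8] -> 1
  [7, -35, -43, 7] -> [] -> [] -> 0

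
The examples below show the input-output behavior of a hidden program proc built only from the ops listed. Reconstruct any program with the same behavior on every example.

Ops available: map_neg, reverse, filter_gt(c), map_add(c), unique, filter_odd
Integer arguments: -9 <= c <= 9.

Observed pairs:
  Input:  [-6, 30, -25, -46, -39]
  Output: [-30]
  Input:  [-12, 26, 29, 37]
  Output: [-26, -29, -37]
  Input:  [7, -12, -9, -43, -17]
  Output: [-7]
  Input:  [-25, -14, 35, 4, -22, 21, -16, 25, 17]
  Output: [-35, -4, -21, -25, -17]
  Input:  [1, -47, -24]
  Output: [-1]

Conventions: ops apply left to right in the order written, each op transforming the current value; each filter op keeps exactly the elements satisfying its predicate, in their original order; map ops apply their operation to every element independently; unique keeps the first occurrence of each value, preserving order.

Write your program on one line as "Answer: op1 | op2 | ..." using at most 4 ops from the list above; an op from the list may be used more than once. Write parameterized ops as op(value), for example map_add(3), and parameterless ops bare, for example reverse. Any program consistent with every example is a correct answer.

reverse | filter_gt(0) | reverse | map_neg

Check, running the answer program on each example:
  [-6, 30, -25, -46, -39] -> [-39, -46, -25, 30, -6] -> [30] -> [30] -> [-30]
  [-12, 26, 29, 37] -> [37, 29, 26, -12] -> [37, 29, 26] -> [26, 29, 37] -> [-26, -29, -37]
  [7, -12, -9, -43, -17] -> [-17, -43, -9, -12, 7] -> [7] -> [7] -> [-7]
  [-25, -14, 35, 4, -22, 21, -16, 25, 17] -> [17, 25, -16, 21, -22, 4, 35, -14, -25] -> [17, 25, 21, 4, 35] -> [35, 4, 21, 25, 17] -> [-35, -4, -21, -25, -17]
  [1, -47, -24] -> [-24, -47, 1] -> [1] -> [1] -> [-1]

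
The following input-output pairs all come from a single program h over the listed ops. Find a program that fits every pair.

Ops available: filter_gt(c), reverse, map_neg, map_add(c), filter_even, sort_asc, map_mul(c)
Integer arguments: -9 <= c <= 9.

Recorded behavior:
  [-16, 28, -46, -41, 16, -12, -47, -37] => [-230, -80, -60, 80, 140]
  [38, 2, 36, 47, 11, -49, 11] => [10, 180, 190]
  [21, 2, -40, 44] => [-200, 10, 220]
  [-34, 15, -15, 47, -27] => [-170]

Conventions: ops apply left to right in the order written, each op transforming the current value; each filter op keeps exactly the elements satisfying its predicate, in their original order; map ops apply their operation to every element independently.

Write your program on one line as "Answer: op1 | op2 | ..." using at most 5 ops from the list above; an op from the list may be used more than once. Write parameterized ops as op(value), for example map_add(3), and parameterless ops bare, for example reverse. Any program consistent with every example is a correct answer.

map_mul(5) | filter_even | reverse | sort_asc

Check, running the answer program on each example:
  [-16, 28, -46, -41, 16, -12, -47, -37] -> [-80, 140, -230, -205, 80, -60, -235, -185] -> [-80, 140, -230, 80, -60] -> [-60, 80, -230, 140, -80] -> [-230, -80, -60, 80, 140]
  [38, 2, 36, 47, 11, -49, 11] -> [190, 10, 180, 235, 55, -245, 55] -> [190, 10, 180] -> [180, 10, 190] -> [10, 180, 190]
  [21, 2, -40, 44] -> [105, 10, -200, 220] -> [10, -200, 220] -> [220, -200, 10] -> [-200, 10, 220]
  [-34, 15, -15, 47, -27] -> [-170, 75, -75, 235, -135] -> [-170] -> [-170] -> [-170]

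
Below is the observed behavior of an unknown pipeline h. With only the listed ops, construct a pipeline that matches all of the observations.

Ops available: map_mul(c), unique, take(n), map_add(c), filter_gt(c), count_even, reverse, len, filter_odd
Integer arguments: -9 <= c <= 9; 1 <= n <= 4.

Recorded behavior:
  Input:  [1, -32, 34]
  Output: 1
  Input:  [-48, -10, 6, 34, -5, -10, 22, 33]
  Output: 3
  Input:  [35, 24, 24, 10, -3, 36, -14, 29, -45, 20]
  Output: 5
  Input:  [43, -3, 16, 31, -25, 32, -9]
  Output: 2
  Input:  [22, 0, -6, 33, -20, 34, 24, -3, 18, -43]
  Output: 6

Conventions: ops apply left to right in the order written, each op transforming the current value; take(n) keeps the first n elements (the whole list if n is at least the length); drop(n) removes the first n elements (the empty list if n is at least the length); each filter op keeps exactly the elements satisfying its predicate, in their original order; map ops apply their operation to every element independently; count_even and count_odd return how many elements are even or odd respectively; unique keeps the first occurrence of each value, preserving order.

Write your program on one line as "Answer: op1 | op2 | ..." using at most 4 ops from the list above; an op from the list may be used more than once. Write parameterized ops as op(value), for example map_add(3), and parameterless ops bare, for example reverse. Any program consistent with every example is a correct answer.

map_add(6) | map_mul(9) | filter_gt(-3) | count_even

Check, running the answer program on each example:
  [1, -32, 34] -> [7, -26, 40] -> [63, -234, 360] -> [63, 360] -> 1
  [-48, -10, 6, 34, -5, -10, 22, 33] -> [-42, -4, 12, 40, 1, -4, 28, 39] -> [-378, -36, 108, 360, 9, -36, 252, 351] -> [108, 360, 9, 252, 351] -> 3
  [35, 24, 24, 10, -3, 36, -14, 29, -45, 20] -> [41, 30, 30, 16, 3, 42, -8, 35, -39, 26] -> [369, 270, 270, 144, 27, 378, -72, 315, -351, 234] -> [369, 270, 270, 144, 27, 378, 315, 234] -> 5
  [43, -3, 16, 31, -25, 32, -9] -> [49, 3, 22, 37, -19, 38, -3] -> [441, 27, 198, 333, -171, 342, -27] -> [441, 27, 198, 333, 342] -> 2
  [22, 0, -6, 33, -20, 34, 24, -3, 18, -43] -> [28, 6, 0, 39, -14, 40, 30, 3, 24, -37] -> [252, 54, 0, 351, -126, 360, 270, 27, 216, -333] -> [252, 54, 0, 351, 360, 270, 27, 216] -> 6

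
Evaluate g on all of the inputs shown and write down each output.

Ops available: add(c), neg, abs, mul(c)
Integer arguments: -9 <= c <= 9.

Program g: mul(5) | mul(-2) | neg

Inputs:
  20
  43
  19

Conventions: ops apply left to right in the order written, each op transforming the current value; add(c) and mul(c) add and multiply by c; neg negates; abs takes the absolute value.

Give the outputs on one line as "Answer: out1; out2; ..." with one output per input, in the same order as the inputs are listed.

200; 430; 190

Execution, op by op:
  20 -> 100 -> -200 -> 200
  43 -> 215 -> -430 -> 430
  19 -> 95 -> -190 -> 190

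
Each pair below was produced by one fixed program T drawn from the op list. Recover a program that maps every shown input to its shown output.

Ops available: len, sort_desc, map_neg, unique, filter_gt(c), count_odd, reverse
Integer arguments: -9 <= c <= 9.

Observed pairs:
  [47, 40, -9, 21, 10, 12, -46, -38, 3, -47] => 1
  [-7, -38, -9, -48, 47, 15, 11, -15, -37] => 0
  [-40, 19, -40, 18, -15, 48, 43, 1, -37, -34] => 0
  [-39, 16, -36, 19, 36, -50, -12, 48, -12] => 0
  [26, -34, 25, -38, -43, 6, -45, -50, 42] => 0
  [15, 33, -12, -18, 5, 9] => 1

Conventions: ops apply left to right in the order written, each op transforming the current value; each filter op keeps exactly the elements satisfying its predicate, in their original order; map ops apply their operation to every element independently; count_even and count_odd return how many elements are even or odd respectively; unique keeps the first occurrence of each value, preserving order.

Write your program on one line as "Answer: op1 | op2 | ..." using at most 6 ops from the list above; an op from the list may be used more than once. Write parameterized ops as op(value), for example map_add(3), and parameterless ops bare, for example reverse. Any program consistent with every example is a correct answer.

reverse | filter_gt(2) | map_neg | filter_gt(-7) | count_odd

Check, running the answer program on each example:
  [47, 40, -9, 21, 10, 12, -46, -38, 3, -47] -> [-47, 3, -38, -46, 12, 10, 21, -9, 40, 47] -> [3, 12, 10, 21, 40, 47] -> [-3, -12, -10, -21, -40, -47] -> [-3] -> 1
  [-7, -38, -9, -48, 47, 15, 11, -15, -37] -> [-37, -15, 11, 15, 47, -48, -9, -38, -7] -> [11, 15, 47] -> [-11, -15, -47] -> [] -> 0
  [-40, 19, -40, 18, -15, 48, 43, 1, -37, -34] -> [-34, -37, 1, 43, 48, -15, 18, -40, 19, -40] -> [43, 48, 18, 19] -> [-43, -48, -18, -19] -> [] -> 0
  [-39, 16, -36, 19, 36, -50, -12, 48, -12] -> [-12, 48, -12, -50, 36, 19, -36, 16, -39] -> [48, 36, 19, 16] -> [-48, -36, -19, -16] -> [] -> 0
  [26, -34, 25, -38, -43, 6, -45, -50, 42] -> [42, -50, -45, 6, -43, -38, 25, -34, 26] -> [42, 6, 25, 26] -> [-42, -6, -25, -26] -> [-6] -> 0
  [15, 33, -12, -18, 5, 9] -> [9, 5, -18, -12, 33, 15] -> [9, 5, 33, 15] -> [-9, -5, -33, -15] -> [-5] -> 1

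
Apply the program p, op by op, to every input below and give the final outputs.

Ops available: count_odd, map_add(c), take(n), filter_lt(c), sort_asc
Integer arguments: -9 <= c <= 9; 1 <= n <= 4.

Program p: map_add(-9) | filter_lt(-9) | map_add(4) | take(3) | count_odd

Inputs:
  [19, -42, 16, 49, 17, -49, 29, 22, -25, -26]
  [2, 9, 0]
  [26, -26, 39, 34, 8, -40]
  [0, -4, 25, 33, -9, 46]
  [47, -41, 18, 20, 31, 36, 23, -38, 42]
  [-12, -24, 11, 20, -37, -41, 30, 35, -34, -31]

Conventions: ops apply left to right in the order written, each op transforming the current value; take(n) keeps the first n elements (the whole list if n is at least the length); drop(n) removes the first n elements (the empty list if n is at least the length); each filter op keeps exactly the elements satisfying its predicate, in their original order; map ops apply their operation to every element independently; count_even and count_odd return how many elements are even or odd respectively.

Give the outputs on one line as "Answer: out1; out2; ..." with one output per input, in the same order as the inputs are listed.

1; 0; 2; 1; 1; 2

Execution, op by op:
  [19, -42, 16, 49, 17, -49, 29, 22, -25, -26] -> [10, -51, 7, 40, 8, -58, 20, 13, -34, -35] -> [-51, -58, -34, -35] -> [-47, -54, -30, -31] -> [-47, -54, -30] -> 1
  [2, 9, 0] -> [-7, 0, -9] -> [] -> [] -> [] -> 0
  [26, -26, 39, 34, 8, -40] -> [17, -35, 30, 25, -1, -49] -> [-35, -49] -> [-31, -45] -> [-31, -45] -> 2
  [0, -4, 25, 33, -9, 46] -> [-9, -13, 16, 24, -18, 37] -> [-13, -18] -> [-9, -14] -> [-9, -14] -> 1
  [47, -41, 18, 20, 31, 36, 23, -38, 42] -> [38, -50, 9, 11, 22, 27, 14, -47, 33] -> [-50, -47] -> [-46, -43] -> [-46, -43] -> 1
  [-12, -24, 11, 20, -37, -41, 30, 35, -34, -31] -> [-21, -33, 2, 11, -46, -50, 21, 26, -43, -40] -> [-21, -33, -46, -50, -43, -40] -> [-17, -29, -42, -46, -39, -36] -> [-17, -29, -42] -> 2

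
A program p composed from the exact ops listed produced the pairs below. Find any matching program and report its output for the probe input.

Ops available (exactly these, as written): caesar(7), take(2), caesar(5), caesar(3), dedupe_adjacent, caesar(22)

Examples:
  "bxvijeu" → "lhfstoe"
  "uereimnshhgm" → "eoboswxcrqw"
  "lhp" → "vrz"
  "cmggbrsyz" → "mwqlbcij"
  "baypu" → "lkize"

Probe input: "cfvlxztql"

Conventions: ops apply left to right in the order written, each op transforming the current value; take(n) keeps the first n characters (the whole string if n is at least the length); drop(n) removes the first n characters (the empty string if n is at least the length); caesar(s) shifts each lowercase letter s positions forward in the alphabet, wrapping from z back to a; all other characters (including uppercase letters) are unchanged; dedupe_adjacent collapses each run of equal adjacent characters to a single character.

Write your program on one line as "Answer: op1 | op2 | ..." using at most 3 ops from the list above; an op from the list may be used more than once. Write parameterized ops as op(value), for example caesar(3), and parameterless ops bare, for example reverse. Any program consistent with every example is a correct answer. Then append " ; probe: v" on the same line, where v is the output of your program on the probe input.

dedupe_adjacent | caesar(7) | caesar(3) ; probe: "mpfvhjdav"

Check, running the answer program on each example:
  "bxvijeu" -> "bxvijeu" -> "iecpqlb" -> "lhfstoe"
  "uereimnshhgm" -> "uereimnshgm" -> "blylptuzont" -> "eoboswxcrqw"
  "lhp" -> "lhp" -> "sow" -> "vrz"
  "cmggbrsyz" -> "cmgbrsyz" -> "jtniyzfg" -> "mwqlbcij"
  "baypu" -> "baypu" -> "ihfwb" -> "lkize"
  probe: "cfvlxztql" -> "cfvlxztql" -> "jmcsegaxs" -> "mpfvhjdav"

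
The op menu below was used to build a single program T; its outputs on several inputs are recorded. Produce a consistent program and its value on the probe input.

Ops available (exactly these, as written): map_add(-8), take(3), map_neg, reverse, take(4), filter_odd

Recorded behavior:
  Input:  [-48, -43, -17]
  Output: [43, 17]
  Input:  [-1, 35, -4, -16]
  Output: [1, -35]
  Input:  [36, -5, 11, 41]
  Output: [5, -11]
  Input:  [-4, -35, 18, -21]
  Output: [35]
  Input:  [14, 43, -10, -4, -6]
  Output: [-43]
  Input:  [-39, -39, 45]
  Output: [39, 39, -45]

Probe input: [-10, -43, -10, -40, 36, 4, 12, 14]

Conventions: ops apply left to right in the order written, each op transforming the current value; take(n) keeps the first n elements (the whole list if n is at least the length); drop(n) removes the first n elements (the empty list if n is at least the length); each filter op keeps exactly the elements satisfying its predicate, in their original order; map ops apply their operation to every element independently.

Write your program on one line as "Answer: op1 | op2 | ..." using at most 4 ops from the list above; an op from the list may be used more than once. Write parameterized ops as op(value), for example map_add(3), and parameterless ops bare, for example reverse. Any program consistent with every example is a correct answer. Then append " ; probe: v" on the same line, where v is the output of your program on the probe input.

take(3) | map_neg | filter_odd ; probe: [43]

Check, running the answer program on each example:
  [-48, -43, -17] -> [-48, -43, -17] -> [48, 43, 17] -> [43, 17]
  [-1, 35, -4, -16] -> [-1, 35, -4] -> [1, -35, 4] -> [1, -35]
  [36, -5, 11, 41] -> [36, -5, 11] -> [-36, 5, -11] -> [5, -11]
  [-4, -35, 18, -21] -> [-4, -35, 18] -> [4, 35, -18] -> [35]
  [14, 43, -10, -4, -6] -> [14, 43, -10] -> [-14, -43, 10] -> [-43]
  [-39, -39, 45] -> [-39, -39, 45] -> [39, 39, -45] -> [39, 39, -45]
  probe: [-10, -43, -10, -40, 36, 4, 12, 14] -> [-10, -43, -10] -> [10, 43, 10] -> [43]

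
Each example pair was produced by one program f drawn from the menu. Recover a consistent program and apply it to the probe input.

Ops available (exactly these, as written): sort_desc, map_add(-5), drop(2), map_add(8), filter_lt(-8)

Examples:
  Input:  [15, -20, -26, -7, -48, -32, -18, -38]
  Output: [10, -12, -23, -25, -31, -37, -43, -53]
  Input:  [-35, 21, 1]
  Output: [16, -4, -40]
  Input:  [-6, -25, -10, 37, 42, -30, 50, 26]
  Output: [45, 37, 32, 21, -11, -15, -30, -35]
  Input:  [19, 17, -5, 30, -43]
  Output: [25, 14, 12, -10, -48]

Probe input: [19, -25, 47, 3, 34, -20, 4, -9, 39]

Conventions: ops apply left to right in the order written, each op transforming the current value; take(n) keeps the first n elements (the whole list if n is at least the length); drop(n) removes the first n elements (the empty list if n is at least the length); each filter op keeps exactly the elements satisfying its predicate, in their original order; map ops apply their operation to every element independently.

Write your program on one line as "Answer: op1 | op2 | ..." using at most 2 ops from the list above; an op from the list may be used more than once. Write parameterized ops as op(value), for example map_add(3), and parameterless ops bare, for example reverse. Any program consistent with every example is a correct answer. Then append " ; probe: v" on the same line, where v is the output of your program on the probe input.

sort_desc | map_add(-5) ; probe: [42, 34, 29, 14, -1, -2, -14, -25, -30]

Check, running the answer program on each example:
  [15, -20, -26, -7, -48, -32, -18, -38] -> [15, -7, -18, -20, -26, -32, -38, -48] -> [10, -12, -23, -25, -31, -37, -43, -53]
  [-35, 21, 1] -> [21, 1, -35] -> [16, -4, -40]
  [-6, -25, -10, 37, 42, -30, 50, 26] -> [50, 42, 37, 26, -6, -10, -25, -30] -> [45, 37, 32, 21, -11, -15, -30, -35]
  [19, 17, -5, 30, -43] -> [30, 19, 17, -5, -43] -> [25, 14, 12, -10, -48]
  probe: [19, -25, 47, 3, 34, -20, 4, -9, 39] -> [47, 39, 34, 19, 4, 3, -9, -20, -25] -> [42, 34, 29, 14, -1, -2, -14, -25, -30]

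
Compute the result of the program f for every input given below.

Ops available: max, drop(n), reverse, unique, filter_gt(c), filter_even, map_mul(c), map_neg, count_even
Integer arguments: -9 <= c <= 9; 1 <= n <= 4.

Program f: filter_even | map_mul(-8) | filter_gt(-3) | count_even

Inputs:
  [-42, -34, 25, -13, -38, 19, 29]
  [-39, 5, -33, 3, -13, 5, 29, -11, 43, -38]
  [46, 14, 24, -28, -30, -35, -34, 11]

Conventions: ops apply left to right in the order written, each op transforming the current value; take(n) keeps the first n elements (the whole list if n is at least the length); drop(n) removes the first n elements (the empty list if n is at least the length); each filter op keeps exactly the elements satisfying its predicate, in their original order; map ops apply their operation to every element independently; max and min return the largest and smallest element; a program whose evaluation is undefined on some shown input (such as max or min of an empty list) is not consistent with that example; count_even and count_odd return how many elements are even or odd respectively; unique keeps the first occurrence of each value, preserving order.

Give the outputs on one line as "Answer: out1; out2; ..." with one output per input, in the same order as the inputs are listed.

3; 1; 3

Execution, op by op:
  [-42, -34, 25, -13, -38, 19, 29] -> [-42, -34, -38] -> [336, 272, 304] -> [336, 272, 304] -> 3
  [-39, 5, -33, 3, -13, 5, 29, -11, 43, -38] -> [-38] -> [304] -> [304] -> 1
  [46, 14, 24, -28, -30, -35, -34, 11] -> [46, 14, 24, -28, -30, -34] -> [-368, -112, -192, 224, 240, 272] -> [224, 240, 272] -> 3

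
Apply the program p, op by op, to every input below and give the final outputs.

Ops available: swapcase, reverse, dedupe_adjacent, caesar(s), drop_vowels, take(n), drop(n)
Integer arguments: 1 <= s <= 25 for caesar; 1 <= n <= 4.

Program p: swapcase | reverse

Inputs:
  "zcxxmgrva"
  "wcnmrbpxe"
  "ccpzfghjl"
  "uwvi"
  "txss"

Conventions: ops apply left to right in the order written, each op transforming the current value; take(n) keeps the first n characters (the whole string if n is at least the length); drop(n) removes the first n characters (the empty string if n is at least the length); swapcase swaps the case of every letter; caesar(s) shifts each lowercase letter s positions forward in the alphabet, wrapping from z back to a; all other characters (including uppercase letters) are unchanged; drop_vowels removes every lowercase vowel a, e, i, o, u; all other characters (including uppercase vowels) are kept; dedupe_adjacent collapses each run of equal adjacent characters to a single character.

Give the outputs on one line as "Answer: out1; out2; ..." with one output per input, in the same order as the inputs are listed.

"AVRGMXXCZ"; "EXPBRMNCW"; "LJHGFZPCC"; "IVWU"; "SSXT"

Execution, op by op:
  "zcxxmgrva" -> "ZCXXMGRVA" -> "AVRGMXXCZ"
  "wcnmrbpxe" -> "WCNMRBPXE" -> "EXPBRMNCW"
  "ccpzfghjl" -> "CCPZFGHJL" -> "LJHGFZPCC"
  "uwvi" -> "UWVI" -> "IVWU"
  "txss" -> "TXSS" -> "SSXT"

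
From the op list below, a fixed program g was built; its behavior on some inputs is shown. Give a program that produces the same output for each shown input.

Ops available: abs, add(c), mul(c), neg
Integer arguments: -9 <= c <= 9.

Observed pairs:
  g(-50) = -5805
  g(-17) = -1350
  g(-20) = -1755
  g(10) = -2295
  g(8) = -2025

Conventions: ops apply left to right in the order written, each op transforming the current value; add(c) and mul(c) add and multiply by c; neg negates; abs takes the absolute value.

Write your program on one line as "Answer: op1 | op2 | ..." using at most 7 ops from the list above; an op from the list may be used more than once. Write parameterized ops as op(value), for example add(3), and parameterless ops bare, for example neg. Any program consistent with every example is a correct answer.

add(7) | neg | mul(-9) | abs | mul(3) | mul(-5)

Check, running the answer program on each example:
  -50 -> -43 -> 43 -> -387 -> 387 -> 1161 -> -5805
  -17 -> -10 -> 10 -> -90 -> 90 -> 270 -> -1350
  -20 -> -13 -> 13 -> -117 -> 117 -> 351 -> -1755
  10 -> 17 -> -17 -> 153 -> 153 -> 459 -> -2295
  8 -> 15 -> -15 -> 135 -> 135 -> 405 -> -2025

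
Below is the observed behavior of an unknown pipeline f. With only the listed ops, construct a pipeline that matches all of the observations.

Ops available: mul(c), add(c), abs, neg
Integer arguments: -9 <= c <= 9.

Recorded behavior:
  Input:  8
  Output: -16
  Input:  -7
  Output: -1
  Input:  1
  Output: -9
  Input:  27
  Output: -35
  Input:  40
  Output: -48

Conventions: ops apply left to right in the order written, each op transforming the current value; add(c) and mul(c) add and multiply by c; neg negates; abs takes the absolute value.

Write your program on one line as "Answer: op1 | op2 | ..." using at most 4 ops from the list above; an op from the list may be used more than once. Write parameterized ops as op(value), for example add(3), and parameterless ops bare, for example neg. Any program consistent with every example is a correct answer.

add(9) | neg | add(1)

Check, running the answer program on each example:
  8 -> 17 -> -17 -> -16
  -7 -> 2 -> -2 -> -1
  1 -> 10 -> -10 -> -9
  27 -> 36 -> -36 -> -35
  40 -> 49 -> -49 -> -48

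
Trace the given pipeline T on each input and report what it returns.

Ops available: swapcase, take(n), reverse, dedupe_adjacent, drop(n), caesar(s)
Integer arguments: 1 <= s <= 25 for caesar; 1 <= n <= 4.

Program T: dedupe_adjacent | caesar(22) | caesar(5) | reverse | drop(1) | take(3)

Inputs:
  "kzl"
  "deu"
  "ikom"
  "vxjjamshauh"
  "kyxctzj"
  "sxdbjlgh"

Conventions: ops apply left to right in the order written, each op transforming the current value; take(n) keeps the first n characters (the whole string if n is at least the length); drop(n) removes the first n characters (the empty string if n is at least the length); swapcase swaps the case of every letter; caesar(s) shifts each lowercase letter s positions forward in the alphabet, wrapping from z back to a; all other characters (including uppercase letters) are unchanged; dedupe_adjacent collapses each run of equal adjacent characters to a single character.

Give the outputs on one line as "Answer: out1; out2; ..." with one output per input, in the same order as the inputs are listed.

Execution, op by op:
  "kzl" -> "kzl" -> "gvh" -> "lam" -> "mal" -> "al" -> "al"
  "deu" -> "deu" -> "zaq" -> "efv" -> "vfe" -> "fe" -> "fe"
  "ikom" -> "ikom" -> "egki" -> "jlpn" -> "nplj" -> "plj" -> "plj"
  "vxjjamshauh" -> "vxjamshauh" -> "rtfwiodwqd" -> "wykbntibvi" -> "ivbitnbkyw" -> "vbitnbkyw" -> "vbi"
  "kyxctzj" -> "kyxctzj" -> "gutypvf" -> "lzyduak" -> "kaudyzl" -> "audyzl" -> "aud"
  "sxdbjlgh" -> "sxdbjlgh" -> "otzxfhcd" -> "tyeckmhi" -> "ihmkceyt" -> "hmkceyt" -> "hmk"

"al"; "fe"; "plj"; "vbi"; "aud"; "hmk"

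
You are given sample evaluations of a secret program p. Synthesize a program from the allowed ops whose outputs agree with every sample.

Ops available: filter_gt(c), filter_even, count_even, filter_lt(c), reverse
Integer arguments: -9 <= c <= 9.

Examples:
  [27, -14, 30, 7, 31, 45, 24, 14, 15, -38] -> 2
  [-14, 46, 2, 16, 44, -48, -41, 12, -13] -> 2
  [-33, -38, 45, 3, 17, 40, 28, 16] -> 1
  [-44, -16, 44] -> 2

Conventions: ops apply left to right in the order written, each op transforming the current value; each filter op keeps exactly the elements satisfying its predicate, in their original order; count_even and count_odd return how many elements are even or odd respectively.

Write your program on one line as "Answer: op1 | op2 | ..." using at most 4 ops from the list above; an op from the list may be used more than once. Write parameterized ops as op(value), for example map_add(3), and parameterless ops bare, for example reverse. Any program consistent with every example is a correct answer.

filter_even | filter_lt(2) | count_even

Check, running the answer program on each example:
  [27, -14, 30, 7, 31, 45, 24, 14, 15, -38] -> [-14, 30, 24, 14, -38] -> [-14, -38] -> 2
  [-14, 46, 2, 16, 44, -48, -41, 12, -13] -> [-14, 46, 2, 16, 44, -48, 12] -> [-14, -48] -> 2
  [-33, -38, 45, 3, 17, 40, 28, 16] -> [-38, 40, 28, 16] -> [-38] -> 1
  [-44, -16, 44] -> [-44, -16, 44] -> [-44, -16] -> 2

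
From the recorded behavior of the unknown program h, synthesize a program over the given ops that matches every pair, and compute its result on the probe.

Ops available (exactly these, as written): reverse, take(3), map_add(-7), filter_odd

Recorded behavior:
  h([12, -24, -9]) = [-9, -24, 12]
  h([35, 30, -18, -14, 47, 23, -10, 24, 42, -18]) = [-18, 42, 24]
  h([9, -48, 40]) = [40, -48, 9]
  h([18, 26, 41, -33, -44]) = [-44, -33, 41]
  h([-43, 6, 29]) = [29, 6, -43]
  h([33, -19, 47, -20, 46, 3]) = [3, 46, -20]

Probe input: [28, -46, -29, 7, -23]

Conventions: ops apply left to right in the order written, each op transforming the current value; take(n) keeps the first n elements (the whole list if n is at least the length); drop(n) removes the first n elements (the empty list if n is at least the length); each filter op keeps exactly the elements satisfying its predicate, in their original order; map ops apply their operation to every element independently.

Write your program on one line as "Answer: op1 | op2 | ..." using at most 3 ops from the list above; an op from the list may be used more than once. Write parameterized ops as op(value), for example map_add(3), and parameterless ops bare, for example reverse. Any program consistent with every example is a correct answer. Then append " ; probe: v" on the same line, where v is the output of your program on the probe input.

reverse | take(3) ; probe: [-23, 7, -29]

Check, running the answer program on each example:
  [12, -24, -9] -> [-9, -24, 12] -> [-9, -24, 12]
  [35, 30, -18, -14, 47, 23, -10, 24, 42, -18] -> [-18, 42, 24, -10, 23, 47, -14, -18, 30, 35] -> [-18, 42, 24]
  [9, -48, 40] -> [40, -48, 9] -> [40, -48, 9]
  [18, 26, 41, -33, -44] -> [-44, -33, 41, 26, 18] -> [-44, -33, 41]
  [-43, 6, 29] -> [29, 6, -43] -> [29, 6, -43]
  [33, -19, 47, -20, 46, 3] -> [3, 46, -20, 47, -19, 33] -> [3, 46, -20]
  probe: [28, -46, -29, 7, -23] -> [-23, 7, -29, -46, 28] -> [-23, 7, -29]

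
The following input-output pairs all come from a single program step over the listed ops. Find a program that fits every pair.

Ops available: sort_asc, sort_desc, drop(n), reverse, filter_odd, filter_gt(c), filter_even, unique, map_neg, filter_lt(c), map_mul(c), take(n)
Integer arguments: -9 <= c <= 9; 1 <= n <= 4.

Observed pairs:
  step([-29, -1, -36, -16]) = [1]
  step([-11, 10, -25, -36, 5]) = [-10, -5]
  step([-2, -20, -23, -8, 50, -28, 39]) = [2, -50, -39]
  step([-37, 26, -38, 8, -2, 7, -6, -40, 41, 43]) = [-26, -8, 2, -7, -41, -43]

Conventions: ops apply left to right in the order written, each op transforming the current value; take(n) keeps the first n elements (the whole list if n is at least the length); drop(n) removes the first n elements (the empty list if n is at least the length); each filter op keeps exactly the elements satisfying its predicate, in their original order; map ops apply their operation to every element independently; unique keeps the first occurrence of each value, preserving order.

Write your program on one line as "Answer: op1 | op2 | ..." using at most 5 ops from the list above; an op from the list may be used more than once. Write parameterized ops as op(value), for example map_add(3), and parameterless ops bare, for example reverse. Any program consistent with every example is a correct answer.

reverse | filter_gt(-6) | reverse | map_neg

Check, running the answer program on each example:
  [-29, -1, -36, -16] -> [-16, -36, -1, -29] -> [-1] -> [-1] -> [1]
  [-11, 10, -25, -36, 5] -> [5, -36, -25, 10, -11] -> [5, 10] -> [10, 5] -> [-10, -5]
  [-2, -20, -23, -8, 50, -28, 39] -> [39, -28, 50, -8, -23, -20, -2] -> [39, 50, -2] -> [-2, 50, 39] -> [2, -50, -39]
  [-37, 26, -38, 8, -2, 7, -6, -40, 41, 43] -> [43, 41, -40, -6, 7, -2, 8, -38, 26, -37] -> [43, 41, 7, -2, 8, 26] -> [26, 8, -2, 7, 41, 43] -> [-26, -8, 2, -7, -41, -43]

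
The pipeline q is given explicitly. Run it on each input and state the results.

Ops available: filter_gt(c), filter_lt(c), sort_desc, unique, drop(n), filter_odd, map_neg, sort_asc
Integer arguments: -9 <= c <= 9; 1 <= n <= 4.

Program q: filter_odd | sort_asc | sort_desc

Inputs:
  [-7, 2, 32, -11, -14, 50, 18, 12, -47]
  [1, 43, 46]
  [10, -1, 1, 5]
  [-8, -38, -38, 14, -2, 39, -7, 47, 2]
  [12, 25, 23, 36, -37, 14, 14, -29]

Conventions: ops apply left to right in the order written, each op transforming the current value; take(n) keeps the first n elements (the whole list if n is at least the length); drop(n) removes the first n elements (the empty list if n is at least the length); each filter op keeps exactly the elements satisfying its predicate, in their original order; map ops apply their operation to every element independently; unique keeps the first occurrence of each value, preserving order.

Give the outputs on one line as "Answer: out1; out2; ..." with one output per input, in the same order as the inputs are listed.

Execution, op by op:
  [-7, 2, 32, -11, -14, 50, 18, 12, -47] -> [-7, -11, -47] -> [-47, -11, -7] -> [-7, -11, -47]
  [1, 43, 46] -> [1, 43] -> [1, 43] -> [43, 1]
  [10, -1, 1, 5] -> [-1, 1, 5] -> [-1, 1, 5] -> [5, 1, -1]
  [-8, -38, -38, 14, -2, 39, -7, 47, 2] -> [39, -7, 47] -> [-7, 39, 47] -> [47, 39, -7]
  [12, 25, 23, 36, -37, 14, 14, -29] -> [25, 23, -37, -29] -> [-37, -29, 23, 25] -> [25, 23, -29, -37]

[-7, -11, -47]; [43, 1]; [5, 1, -1]; [47, 39, -7]; [25, 23, -29, -37]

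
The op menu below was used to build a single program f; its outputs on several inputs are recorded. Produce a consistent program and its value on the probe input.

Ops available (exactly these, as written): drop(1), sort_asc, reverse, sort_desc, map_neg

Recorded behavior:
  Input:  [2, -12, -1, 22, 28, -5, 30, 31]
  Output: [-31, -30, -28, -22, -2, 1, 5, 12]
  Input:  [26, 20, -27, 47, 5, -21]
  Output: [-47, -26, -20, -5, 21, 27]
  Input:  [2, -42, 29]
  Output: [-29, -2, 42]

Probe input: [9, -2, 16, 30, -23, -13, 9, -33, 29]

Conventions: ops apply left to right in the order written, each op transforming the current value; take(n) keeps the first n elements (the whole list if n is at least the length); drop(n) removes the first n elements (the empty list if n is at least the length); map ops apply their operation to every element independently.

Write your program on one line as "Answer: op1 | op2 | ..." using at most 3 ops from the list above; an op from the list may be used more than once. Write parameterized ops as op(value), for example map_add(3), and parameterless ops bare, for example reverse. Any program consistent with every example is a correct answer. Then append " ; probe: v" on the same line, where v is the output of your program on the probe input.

sort_asc | sort_desc | map_neg ; probe: [-30, -29, -16, -9, -9, 2, 13, 23, 33]

Check, running the answer program on each example:
  [2, -12, -1, 22, 28, -5, 30, 31] -> [-12, -5, -1, 2, 22, 28, 30, 31] -> [31, 30, 28, 22, 2, -1, -5, -12] -> [-31, -30, -28, -22, -2, 1, 5, 12]
  [26, 20, -27, 47, 5, -21] -> [-27, -21, 5, 20, 26, 47] -> [47, 26, 20, 5, -21, -27] -> [-47, -26, -20, -5, 21, 27]
  [2, -42, 29] -> [-42, 2, 29] -> [29, 2, -42] -> [-29, -2, 42]
  probe: [9, -2, 16, 30, -23, -13, 9, -33, 29] -> [-33, -23, -13, -2, 9, 9, 16, 29, 30] -> [30, 29, 16, 9, 9, -2, -13, -23, -33] -> [-30, -29, -16, -9, -9, 2, 13, 23, 33]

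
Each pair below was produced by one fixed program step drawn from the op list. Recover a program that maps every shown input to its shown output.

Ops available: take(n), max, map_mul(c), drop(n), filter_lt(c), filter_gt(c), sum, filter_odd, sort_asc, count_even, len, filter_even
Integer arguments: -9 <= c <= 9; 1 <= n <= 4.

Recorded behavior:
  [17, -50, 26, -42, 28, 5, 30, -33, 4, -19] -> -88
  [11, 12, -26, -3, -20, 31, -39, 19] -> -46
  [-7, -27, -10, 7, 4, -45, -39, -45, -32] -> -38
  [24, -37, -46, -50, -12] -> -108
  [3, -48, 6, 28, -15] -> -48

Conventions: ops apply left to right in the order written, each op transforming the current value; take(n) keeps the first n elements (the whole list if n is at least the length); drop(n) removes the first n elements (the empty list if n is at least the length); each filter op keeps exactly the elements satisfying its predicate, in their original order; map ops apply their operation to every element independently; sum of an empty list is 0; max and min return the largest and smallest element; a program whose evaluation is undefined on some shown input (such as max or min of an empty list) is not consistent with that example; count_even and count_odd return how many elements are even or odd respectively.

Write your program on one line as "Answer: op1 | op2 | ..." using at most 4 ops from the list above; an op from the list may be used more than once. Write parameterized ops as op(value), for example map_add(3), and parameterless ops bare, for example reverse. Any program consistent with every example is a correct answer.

filter_lt(6) | sort_asc | filter_even | sum

Check, running the answer program on each example:
  [17, -50, 26, -42, 28, 5, 30, -33, 4, -19] -> [-50, -42, 5, -33, 4, -19] -> [-50, -42, -33, -19, 4, 5] -> [-50, -42, 4] -> -88
  [11, 12, -26, -3, -20, 31, -39, 19] -> [-26, -3, -20, -39] -> [-39, -26, -20, -3] -> [-26, -20] -> -46
  [-7, -27, -10, 7, 4, -45, -39, -45, -32] -> [-7, -27, -10, 4, -45, -39, -45, -32] -> [-45, -45, -39, -32, -27, -10, -7, 4] -> [-32, -10, 4] -> -38
  [24, -37, -46, -50, -12] -> [-37, -46, -50, -12] -> [-50, -46, -37, -12] -> [-50, -46, -12] -> -108
  [3, -48, 6, 28, -15] -> [3, -48, -15] -> [-48, -15, 3] -> [-48] -> -48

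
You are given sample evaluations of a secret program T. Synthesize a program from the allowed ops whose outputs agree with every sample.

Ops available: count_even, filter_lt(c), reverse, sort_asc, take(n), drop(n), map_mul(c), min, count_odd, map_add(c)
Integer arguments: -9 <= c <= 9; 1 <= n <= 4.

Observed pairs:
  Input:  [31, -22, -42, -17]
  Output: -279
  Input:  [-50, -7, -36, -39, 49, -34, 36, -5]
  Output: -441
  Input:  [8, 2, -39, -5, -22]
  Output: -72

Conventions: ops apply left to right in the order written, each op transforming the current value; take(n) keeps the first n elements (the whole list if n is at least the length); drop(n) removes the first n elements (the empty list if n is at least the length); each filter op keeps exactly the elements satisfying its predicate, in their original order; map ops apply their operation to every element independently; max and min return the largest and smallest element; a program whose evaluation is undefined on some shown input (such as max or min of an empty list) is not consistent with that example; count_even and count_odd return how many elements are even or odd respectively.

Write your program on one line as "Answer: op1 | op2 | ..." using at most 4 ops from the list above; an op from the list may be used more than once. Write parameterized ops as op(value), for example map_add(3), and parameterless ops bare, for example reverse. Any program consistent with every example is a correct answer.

map_mul(-9) | reverse | drop(3) | min

Check, running the answer program on each example:
  [31, -22, -42, -17] -> [-279, 198, 378, 153] -> [153, 378, 198, -279] -> [-279] -> -279
  [-50, -7, -36, -39, 49, -34, 36, -5] -> [450, 63, 324, 351, -441, 306, -324, 45] -> [45, -324, 306, -441, 351, 324, 63, 450] -> [-441, 351, 324, 63, 450] -> -441
  [8, 2, -39, -5, -22] -> [-72, -18, 351, 45, 198] -> [198, 45, 351, -18, -72] -> [-18, -72] -> -72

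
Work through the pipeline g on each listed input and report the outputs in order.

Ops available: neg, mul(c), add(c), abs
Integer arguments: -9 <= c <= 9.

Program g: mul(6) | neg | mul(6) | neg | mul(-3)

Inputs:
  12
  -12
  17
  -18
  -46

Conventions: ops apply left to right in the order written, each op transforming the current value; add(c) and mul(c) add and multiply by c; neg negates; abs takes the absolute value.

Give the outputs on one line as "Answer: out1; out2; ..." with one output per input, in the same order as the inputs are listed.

-1296; 1296; -1836; 1944; 4968

Execution, op by op:
  12 -> 72 -> -72 -> -432 -> 432 -> -1296
  -12 -> -72 -> 72 -> 432 -> -432 -> 1296
  17 -> 102 -> -102 -> -612 -> 612 -> -1836
  -18 -> -108 -> 108 -> 648 -> -648 -> 1944
  -46 -> -276 -> 276 -> 1656 -> -1656 -> 4968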